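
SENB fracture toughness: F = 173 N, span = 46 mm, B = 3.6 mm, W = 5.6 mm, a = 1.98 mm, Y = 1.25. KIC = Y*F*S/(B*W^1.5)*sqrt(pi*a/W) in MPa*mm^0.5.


KIC = 1.25*173*46/(3.6*5.6^1.5)*sqrt(pi*1.98/5.6) = 219.76

219.76


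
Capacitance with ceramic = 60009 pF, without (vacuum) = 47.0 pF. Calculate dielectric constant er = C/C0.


er = 60009 / 47.0 = 1276.79

1276.79


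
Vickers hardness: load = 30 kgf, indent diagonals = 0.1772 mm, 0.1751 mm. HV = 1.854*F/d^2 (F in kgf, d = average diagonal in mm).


d_avg = (0.1772+0.1751)/2 = 0.17615 mm
HV = 1.854*30/0.17615^2 = 1793

1793


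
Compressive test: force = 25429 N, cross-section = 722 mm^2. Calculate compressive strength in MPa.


CS = 25429 / 722 = 35.2 MPa

35.2


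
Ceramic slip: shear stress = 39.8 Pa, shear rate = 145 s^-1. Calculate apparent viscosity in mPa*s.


eta = tau/gamma * 1000 = 39.8/145 * 1000 = 274.5 mPa*s

274.5


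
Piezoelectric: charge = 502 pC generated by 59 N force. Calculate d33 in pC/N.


d33 = 502 / 59 = 8.5 pC/N

8.5


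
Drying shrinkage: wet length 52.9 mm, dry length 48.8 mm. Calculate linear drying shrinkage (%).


DS = (52.9 - 48.8) / 52.9 * 100 = 7.75%

7.75


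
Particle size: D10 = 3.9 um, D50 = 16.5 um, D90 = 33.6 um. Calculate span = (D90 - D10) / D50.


Span = (33.6 - 3.9) / 16.5 = 29.7 / 16.5 = 1.8

1.8


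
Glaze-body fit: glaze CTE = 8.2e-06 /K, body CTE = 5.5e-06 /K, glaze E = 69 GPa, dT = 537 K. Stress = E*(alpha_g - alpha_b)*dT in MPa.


Stress = 69*1000*(8.2e-06 - 5.5e-06)*537 = 100.0 MPa

100.0


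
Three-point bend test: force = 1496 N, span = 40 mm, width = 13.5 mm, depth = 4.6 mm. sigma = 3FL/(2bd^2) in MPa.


sigma = 3*1496*40/(2*13.5*4.6^2) = 314.2 MPa

314.2


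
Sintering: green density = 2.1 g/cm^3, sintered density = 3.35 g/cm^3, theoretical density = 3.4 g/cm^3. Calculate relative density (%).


Relative = 3.35 / 3.4 * 100 = 98.5%

98.5


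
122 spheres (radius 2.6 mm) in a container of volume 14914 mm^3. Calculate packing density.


V_sphere = 4/3*pi*2.6^3 = 73.6222 mm^3
Total V = 122*73.6222 = 8981.9084 mm^3
PD = 8981.9084 / 14914 = 0.602

0.602


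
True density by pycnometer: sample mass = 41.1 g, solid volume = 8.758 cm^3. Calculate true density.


TD = 41.1 / 8.758 = 4.693 g/cm^3

4.693


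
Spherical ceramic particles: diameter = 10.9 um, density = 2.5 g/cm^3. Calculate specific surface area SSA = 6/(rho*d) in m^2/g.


SSA = 6 / (2.5 * 10.9) = 0.22 m^2/g

0.22


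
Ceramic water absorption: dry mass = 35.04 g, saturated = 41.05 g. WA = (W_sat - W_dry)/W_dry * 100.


WA = (41.05 - 35.04) / 35.04 * 100 = 17.15%

17.15


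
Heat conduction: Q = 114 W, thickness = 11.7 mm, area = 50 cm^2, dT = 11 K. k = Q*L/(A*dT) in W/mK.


k = 114*11.7/1000/(50/10000*11) = 24.25 W/mK

24.25


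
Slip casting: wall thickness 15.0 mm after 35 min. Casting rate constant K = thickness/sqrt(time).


K = 15.0 / sqrt(35) = 15.0 / 5.9161 = 2.535 mm/min^0.5

2.535


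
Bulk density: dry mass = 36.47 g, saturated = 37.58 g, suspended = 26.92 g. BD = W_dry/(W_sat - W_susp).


BD = 36.47 / (37.58 - 26.92) = 36.47 / 10.66 = 3.421 g/cm^3

3.421


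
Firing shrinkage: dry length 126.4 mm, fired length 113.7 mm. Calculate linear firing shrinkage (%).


FS = (126.4 - 113.7) / 126.4 * 100 = 10.05%

10.05


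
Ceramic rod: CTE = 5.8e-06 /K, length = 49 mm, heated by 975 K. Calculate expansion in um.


dL = 5.8e-06 * 49 * 975 * 1000 = 277.095 um

277.095


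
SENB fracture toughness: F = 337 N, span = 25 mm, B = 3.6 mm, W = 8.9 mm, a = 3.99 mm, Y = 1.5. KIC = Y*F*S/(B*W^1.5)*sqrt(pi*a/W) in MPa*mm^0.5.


KIC = 1.5*337*25/(3.6*8.9^1.5)*sqrt(pi*3.99/8.9) = 156.91

156.91


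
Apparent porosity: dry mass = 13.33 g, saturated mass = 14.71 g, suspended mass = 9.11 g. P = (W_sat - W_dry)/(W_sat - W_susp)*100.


P = (14.71 - 13.33) / (14.71 - 9.11) * 100 = 1.38 / 5.6 * 100 = 24.6%

24.6


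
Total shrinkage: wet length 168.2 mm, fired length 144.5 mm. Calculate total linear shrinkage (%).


TS = (168.2 - 144.5) / 168.2 * 100 = 14.09%

14.09


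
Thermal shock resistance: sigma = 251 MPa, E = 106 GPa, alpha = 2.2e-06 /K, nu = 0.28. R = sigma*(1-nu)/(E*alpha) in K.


R = 251*(1-0.28)/(106*1000*2.2e-06) = 775 K

775


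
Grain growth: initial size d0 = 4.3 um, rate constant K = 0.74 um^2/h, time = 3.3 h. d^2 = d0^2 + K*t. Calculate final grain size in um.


d^2 = 4.3^2 + 0.74*3.3 = 20.932
d = sqrt(20.932) = 4.58 um

4.58


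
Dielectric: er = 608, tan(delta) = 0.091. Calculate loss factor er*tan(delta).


Loss = 608 * 0.091 = 55.328

55.328


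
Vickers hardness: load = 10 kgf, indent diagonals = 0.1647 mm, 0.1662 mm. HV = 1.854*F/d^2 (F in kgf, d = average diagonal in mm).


d_avg = (0.1647+0.1662)/2 = 0.16545 mm
HV = 1.854*10/0.16545^2 = 677

677


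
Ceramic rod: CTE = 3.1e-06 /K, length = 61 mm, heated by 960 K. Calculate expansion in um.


dL = 3.1e-06 * 61 * 960 * 1000 = 181.536 um

181.536


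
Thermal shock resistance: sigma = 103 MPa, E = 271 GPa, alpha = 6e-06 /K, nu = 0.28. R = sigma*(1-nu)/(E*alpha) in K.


R = 103*(1-0.28)/(271*1000*6e-06) = 46 K

46


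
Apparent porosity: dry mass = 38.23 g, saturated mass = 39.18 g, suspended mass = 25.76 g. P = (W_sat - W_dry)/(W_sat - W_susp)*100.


P = (39.18 - 38.23) / (39.18 - 25.76) * 100 = 0.95 / 13.42 * 100 = 7.1%

7.1


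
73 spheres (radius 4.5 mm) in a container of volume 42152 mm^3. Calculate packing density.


V_sphere = 4/3*pi*4.5^3 = 381.7035 mm^3
Total V = 73*381.7035 = 27864.3555 mm^3
PD = 27864.3555 / 42152 = 0.661

0.661


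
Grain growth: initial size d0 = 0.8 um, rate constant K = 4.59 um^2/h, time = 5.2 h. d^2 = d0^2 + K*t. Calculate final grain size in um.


d^2 = 0.8^2 + 4.59*5.2 = 24.508
d = sqrt(24.508) = 4.95 um

4.95


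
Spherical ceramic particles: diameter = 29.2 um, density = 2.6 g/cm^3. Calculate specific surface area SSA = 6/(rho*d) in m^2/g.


SSA = 6 / (2.6 * 29.2) = 0.079 m^2/g

0.079


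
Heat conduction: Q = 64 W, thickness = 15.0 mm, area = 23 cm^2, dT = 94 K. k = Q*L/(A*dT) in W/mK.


k = 64*15.0/1000/(23/10000*94) = 4.44 W/mK

4.44


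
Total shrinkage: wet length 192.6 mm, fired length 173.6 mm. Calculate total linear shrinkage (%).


TS = (192.6 - 173.6) / 192.6 * 100 = 9.87%

9.87


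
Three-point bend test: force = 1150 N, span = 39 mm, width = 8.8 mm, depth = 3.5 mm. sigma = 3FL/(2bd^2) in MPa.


sigma = 3*1150*39/(2*8.8*3.5^2) = 624.1 MPa

624.1


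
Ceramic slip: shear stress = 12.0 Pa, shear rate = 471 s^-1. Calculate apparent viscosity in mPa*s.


eta = tau/gamma * 1000 = 12.0/471 * 1000 = 25.5 mPa*s

25.5


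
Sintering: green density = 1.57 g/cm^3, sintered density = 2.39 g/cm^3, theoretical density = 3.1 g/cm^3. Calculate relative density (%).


Relative = 2.39 / 3.1 * 100 = 77.1%

77.1


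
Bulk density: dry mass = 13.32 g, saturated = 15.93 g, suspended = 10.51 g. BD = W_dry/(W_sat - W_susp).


BD = 13.32 / (15.93 - 10.51) = 13.32 / 5.42 = 2.458 g/cm^3

2.458


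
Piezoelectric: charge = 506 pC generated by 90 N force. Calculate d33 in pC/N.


d33 = 506 / 90 = 5.6 pC/N

5.6


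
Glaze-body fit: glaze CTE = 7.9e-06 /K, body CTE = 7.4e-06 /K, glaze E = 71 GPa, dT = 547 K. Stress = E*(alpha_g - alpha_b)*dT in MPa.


Stress = 71*1000*(7.9e-06 - 7.4e-06)*547 = 19.4 MPa

19.4


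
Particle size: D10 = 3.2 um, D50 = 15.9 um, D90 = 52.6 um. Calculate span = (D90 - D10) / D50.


Span = (52.6 - 3.2) / 15.9 = 49.4 / 15.9 = 3.107

3.107


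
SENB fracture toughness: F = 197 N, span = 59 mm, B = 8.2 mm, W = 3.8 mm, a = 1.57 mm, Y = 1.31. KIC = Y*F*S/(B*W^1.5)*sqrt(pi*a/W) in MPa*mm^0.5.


KIC = 1.31*197*59/(8.2*3.8^1.5)*sqrt(pi*1.57/3.8) = 285.58

285.58


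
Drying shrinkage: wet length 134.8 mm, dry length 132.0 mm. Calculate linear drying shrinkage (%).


DS = (134.8 - 132.0) / 134.8 * 100 = 2.08%

2.08


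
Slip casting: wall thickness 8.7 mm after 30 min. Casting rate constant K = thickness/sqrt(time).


K = 8.7 / sqrt(30) = 8.7 / 5.4772 = 1.588 mm/min^0.5

1.588


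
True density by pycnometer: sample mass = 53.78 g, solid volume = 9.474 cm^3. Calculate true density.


TD = 53.78 / 9.474 = 5.677 g/cm^3

5.677


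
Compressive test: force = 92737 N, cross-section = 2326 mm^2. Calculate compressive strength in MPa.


CS = 92737 / 2326 = 39.9 MPa

39.9


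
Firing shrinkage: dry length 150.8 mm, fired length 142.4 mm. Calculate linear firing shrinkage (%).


FS = (150.8 - 142.4) / 150.8 * 100 = 5.57%

5.57


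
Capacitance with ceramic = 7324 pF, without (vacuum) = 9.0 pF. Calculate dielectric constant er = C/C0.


er = 7324 / 9.0 = 813.78

813.78


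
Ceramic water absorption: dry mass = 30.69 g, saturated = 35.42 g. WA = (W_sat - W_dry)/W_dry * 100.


WA = (35.42 - 30.69) / 30.69 * 100 = 15.41%

15.41


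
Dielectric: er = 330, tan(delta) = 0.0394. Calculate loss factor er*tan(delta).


Loss = 330 * 0.0394 = 13.002

13.002


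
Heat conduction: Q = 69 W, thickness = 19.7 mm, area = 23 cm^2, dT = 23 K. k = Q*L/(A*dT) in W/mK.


k = 69*19.7/1000/(23/10000*23) = 25.7 W/mK

25.7


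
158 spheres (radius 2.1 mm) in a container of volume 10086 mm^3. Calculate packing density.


V_sphere = 4/3*pi*2.1^3 = 38.7924 mm^3
Total V = 158*38.7924 = 6129.1992 mm^3
PD = 6129.1992 / 10086 = 0.608

0.608


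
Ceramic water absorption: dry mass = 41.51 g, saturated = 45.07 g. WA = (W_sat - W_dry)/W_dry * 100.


WA = (45.07 - 41.51) / 41.51 * 100 = 8.58%

8.58


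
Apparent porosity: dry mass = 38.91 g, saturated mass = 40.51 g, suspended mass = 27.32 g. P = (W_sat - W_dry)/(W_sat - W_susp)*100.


P = (40.51 - 38.91) / (40.51 - 27.32) * 100 = 1.6 / 13.19 * 100 = 12.1%

12.1


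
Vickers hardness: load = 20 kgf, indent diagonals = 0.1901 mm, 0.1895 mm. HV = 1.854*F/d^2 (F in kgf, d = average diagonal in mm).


d_avg = (0.1901+0.1895)/2 = 0.1898 mm
HV = 1.854*20/0.1898^2 = 1029

1029


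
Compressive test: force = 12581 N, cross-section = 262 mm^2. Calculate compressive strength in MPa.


CS = 12581 / 262 = 48.0 MPa

48.0


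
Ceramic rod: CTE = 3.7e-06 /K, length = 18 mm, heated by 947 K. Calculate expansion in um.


dL = 3.7e-06 * 18 * 947 * 1000 = 63.07 um

63.07


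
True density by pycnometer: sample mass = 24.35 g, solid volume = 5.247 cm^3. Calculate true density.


TD = 24.35 / 5.247 = 4.641 g/cm^3

4.641


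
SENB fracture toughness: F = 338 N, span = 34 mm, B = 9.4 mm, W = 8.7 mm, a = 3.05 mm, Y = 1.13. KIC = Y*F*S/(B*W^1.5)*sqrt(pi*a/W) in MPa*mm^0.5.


KIC = 1.13*338*34/(9.4*8.7^1.5)*sqrt(pi*3.05/8.7) = 56.5

56.5


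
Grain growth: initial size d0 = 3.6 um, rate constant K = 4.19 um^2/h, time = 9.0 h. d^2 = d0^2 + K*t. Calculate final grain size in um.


d^2 = 3.6^2 + 4.19*9.0 = 50.67
d = sqrt(50.67) = 7.12 um

7.12


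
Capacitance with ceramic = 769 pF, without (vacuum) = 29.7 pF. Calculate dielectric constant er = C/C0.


er = 769 / 29.7 = 25.89

25.89


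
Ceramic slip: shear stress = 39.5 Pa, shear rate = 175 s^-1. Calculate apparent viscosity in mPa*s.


eta = tau/gamma * 1000 = 39.5/175 * 1000 = 225.7 mPa*s

225.7


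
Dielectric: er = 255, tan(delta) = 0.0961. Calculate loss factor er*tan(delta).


Loss = 255 * 0.0961 = 24.506

24.506


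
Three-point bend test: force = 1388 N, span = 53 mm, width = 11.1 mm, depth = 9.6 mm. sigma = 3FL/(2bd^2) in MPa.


sigma = 3*1388*53/(2*11.1*9.6^2) = 107.9 MPa

107.9


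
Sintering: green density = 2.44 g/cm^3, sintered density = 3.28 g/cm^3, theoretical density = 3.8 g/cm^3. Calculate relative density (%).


Relative = 3.28 / 3.8 * 100 = 86.3%

86.3


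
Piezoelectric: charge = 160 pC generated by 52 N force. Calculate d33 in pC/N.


d33 = 160 / 52 = 3.1 pC/N

3.1


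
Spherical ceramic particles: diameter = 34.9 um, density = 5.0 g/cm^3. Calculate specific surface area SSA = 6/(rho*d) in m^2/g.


SSA = 6 / (5.0 * 34.9) = 0.034 m^2/g

0.034


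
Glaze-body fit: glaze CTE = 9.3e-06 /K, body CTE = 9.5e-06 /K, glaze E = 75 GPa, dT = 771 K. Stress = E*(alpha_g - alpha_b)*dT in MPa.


Stress = 75*1000*(9.3e-06 - 9.5e-06)*771 = -11.6 MPa

-11.6


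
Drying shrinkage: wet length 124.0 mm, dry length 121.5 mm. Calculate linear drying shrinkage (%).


DS = (124.0 - 121.5) / 124.0 * 100 = 2.02%

2.02


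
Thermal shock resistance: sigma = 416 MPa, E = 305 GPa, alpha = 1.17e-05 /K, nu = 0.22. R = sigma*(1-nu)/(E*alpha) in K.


R = 416*(1-0.22)/(305*1000*1.17e-05) = 91 K

91


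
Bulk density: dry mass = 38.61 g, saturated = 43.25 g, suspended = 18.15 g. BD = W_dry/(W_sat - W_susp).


BD = 38.61 / (43.25 - 18.15) = 38.61 / 25.1 = 1.538 g/cm^3

1.538


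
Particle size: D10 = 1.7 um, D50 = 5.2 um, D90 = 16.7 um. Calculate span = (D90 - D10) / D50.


Span = (16.7 - 1.7) / 5.2 = 15.0 / 5.2 = 2.885

2.885


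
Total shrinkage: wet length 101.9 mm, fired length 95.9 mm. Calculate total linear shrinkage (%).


TS = (101.9 - 95.9) / 101.9 * 100 = 5.89%

5.89


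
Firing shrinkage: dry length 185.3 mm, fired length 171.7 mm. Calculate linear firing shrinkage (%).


FS = (185.3 - 171.7) / 185.3 * 100 = 7.34%

7.34


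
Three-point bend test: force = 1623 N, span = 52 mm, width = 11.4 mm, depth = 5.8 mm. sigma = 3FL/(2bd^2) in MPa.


sigma = 3*1623*52/(2*11.4*5.8^2) = 330.1 MPa

330.1


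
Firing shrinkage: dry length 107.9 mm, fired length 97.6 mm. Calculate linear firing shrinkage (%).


FS = (107.9 - 97.6) / 107.9 * 100 = 9.55%

9.55


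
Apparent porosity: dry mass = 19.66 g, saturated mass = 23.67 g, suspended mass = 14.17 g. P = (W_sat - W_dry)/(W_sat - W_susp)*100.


P = (23.67 - 19.66) / (23.67 - 14.17) * 100 = 4.01 / 9.5 * 100 = 42.2%

42.2


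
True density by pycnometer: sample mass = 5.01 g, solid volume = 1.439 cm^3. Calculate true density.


TD = 5.01 / 1.439 = 3.482 g/cm^3

3.482


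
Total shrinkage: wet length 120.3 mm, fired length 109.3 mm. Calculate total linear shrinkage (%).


TS = (120.3 - 109.3) / 120.3 * 100 = 9.14%

9.14


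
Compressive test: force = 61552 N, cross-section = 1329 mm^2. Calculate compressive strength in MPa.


CS = 61552 / 1329 = 46.3 MPa

46.3


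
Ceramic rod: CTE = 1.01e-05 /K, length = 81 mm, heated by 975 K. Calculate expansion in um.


dL = 1.01e-05 * 81 * 975 * 1000 = 797.648 um

797.648


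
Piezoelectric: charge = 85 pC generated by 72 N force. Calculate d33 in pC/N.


d33 = 85 / 72 = 1.2 pC/N

1.2


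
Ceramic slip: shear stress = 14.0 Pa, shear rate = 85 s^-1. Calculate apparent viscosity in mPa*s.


eta = tau/gamma * 1000 = 14.0/85 * 1000 = 164.7 mPa*s

164.7


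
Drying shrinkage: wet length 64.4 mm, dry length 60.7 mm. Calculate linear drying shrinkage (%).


DS = (64.4 - 60.7) / 64.4 * 100 = 5.75%

5.75


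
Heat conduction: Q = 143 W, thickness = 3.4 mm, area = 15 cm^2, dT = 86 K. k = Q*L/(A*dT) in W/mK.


k = 143*3.4/1000/(15/10000*86) = 3.77 W/mK

3.77


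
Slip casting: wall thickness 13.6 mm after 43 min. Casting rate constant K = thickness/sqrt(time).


K = 13.6 / sqrt(43) = 13.6 / 6.5574 = 2.074 mm/min^0.5

2.074


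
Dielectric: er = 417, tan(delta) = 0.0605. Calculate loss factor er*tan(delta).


Loss = 417 * 0.0605 = 25.229

25.229


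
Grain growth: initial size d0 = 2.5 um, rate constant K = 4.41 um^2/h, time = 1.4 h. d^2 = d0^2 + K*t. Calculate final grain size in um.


d^2 = 2.5^2 + 4.41*1.4 = 12.424
d = sqrt(12.424) = 3.52 um

3.52


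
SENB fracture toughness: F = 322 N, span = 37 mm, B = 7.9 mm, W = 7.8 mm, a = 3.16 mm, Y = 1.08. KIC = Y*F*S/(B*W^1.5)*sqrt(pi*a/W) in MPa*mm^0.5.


KIC = 1.08*322*37/(7.9*7.8^1.5)*sqrt(pi*3.16/7.8) = 84.35

84.35


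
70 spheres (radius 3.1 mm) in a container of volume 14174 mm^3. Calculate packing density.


V_sphere = 4/3*pi*3.1^3 = 124.7882 mm^3
Total V = 70*124.7882 = 8735.174 mm^3
PD = 8735.174 / 14174 = 0.616

0.616


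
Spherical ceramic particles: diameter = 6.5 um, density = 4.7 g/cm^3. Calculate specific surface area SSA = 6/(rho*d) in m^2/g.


SSA = 6 / (4.7 * 6.5) = 0.196 m^2/g

0.196


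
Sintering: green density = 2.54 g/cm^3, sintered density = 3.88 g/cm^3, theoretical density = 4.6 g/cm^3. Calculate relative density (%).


Relative = 3.88 / 4.6 * 100 = 84.3%

84.3


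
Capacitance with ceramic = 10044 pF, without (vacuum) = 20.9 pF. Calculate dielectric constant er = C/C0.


er = 10044 / 20.9 = 480.57

480.57


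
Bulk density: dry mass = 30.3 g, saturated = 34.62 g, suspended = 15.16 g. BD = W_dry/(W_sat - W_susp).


BD = 30.3 / (34.62 - 15.16) = 30.3 / 19.46 = 1.557 g/cm^3

1.557


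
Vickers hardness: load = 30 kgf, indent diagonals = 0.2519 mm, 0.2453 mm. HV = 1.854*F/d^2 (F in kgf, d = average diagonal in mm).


d_avg = (0.2519+0.2453)/2 = 0.2486 mm
HV = 1.854*30/0.2486^2 = 900

900


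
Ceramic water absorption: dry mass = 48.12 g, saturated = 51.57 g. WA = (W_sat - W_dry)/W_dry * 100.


WA = (51.57 - 48.12) / 48.12 * 100 = 7.17%

7.17


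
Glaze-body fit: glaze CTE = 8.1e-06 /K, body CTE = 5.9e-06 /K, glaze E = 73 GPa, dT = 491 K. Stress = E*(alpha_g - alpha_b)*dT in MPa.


Stress = 73*1000*(8.1e-06 - 5.9e-06)*491 = 78.9 MPa

78.9


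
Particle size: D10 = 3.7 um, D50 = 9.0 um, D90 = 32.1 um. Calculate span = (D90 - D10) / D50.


Span = (32.1 - 3.7) / 9.0 = 28.4 / 9.0 = 3.156

3.156


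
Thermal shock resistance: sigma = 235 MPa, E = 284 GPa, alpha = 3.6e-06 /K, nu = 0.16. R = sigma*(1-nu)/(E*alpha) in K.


R = 235*(1-0.16)/(284*1000*3.6e-06) = 193 K

193


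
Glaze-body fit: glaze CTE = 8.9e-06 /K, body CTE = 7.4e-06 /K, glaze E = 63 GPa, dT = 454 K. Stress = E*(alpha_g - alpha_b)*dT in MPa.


Stress = 63*1000*(8.9e-06 - 7.4e-06)*454 = 42.9 MPa

42.9


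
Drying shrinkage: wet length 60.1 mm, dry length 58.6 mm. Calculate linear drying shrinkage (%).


DS = (60.1 - 58.6) / 60.1 * 100 = 2.5%

2.5


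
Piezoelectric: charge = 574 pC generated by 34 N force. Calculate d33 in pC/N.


d33 = 574 / 34 = 16.9 pC/N

16.9


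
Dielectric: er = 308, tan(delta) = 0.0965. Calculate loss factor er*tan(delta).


Loss = 308 * 0.0965 = 29.722

29.722


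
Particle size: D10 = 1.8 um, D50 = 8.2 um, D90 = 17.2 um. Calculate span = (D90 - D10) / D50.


Span = (17.2 - 1.8) / 8.2 = 15.4 / 8.2 = 1.878

1.878


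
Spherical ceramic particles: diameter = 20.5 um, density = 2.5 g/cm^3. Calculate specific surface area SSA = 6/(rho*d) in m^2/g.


SSA = 6 / (2.5 * 20.5) = 0.117 m^2/g

0.117


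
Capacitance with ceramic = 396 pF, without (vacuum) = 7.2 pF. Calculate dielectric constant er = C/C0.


er = 396 / 7.2 = 55.0

55.0


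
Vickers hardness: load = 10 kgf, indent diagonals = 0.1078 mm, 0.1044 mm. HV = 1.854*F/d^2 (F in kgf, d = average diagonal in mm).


d_avg = (0.1078+0.1044)/2 = 0.1061 mm
HV = 1.854*10/0.1061^2 = 1647

1647


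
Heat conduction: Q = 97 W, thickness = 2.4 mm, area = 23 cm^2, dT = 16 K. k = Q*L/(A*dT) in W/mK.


k = 97*2.4/1000/(23/10000*16) = 6.33 W/mK

6.33


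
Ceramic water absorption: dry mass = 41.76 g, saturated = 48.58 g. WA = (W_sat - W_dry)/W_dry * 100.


WA = (48.58 - 41.76) / 41.76 * 100 = 16.33%

16.33


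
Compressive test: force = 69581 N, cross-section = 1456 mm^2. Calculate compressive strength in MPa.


CS = 69581 / 1456 = 47.8 MPa

47.8


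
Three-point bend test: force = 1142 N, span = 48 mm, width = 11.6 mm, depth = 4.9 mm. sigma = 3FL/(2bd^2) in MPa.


sigma = 3*1142*48/(2*11.6*4.9^2) = 295.2 MPa

295.2


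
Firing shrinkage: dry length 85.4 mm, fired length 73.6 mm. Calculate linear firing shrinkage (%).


FS = (85.4 - 73.6) / 85.4 * 100 = 13.82%

13.82


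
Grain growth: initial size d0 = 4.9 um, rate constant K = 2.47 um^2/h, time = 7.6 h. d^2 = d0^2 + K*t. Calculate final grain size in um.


d^2 = 4.9^2 + 2.47*7.6 = 42.782
d = sqrt(42.782) = 6.54 um

6.54


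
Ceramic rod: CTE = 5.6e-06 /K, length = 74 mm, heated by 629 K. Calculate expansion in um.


dL = 5.6e-06 * 74 * 629 * 1000 = 260.658 um

260.658


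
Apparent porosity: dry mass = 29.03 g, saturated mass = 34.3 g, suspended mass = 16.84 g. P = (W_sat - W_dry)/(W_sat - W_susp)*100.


P = (34.3 - 29.03) / (34.3 - 16.84) * 100 = 5.27 / 17.46 * 100 = 30.2%

30.2


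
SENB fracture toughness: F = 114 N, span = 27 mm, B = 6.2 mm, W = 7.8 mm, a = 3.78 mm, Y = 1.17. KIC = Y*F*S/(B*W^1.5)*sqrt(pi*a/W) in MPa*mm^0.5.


KIC = 1.17*114*27/(6.2*7.8^1.5)*sqrt(pi*3.78/7.8) = 32.9

32.9


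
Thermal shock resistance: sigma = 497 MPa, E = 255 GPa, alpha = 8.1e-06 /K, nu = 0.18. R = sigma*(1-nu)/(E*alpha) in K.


R = 497*(1-0.18)/(255*1000*8.1e-06) = 197 K

197


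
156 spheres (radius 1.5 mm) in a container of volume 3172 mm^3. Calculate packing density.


V_sphere = 4/3*pi*1.5^3 = 14.1372 mm^3
Total V = 156*14.1372 = 2205.4032 mm^3
PD = 2205.4032 / 3172 = 0.695

0.695


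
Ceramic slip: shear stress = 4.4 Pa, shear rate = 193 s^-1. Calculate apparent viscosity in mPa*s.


eta = tau/gamma * 1000 = 4.4/193 * 1000 = 22.8 mPa*s

22.8


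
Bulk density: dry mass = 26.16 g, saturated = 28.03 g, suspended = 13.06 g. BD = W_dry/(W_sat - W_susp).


BD = 26.16 / (28.03 - 13.06) = 26.16 / 14.97 = 1.747 g/cm^3

1.747


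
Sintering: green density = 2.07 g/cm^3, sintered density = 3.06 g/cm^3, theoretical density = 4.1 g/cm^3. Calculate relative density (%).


Relative = 3.06 / 4.1 * 100 = 74.6%

74.6


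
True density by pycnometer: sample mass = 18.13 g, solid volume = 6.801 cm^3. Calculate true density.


TD = 18.13 / 6.801 = 2.666 g/cm^3

2.666


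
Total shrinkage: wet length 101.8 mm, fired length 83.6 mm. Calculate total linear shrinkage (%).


TS = (101.8 - 83.6) / 101.8 * 100 = 17.88%

17.88


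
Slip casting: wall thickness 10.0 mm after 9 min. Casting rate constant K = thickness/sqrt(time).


K = 10.0 / sqrt(9) = 10.0 / 3.0 = 3.333 mm/min^0.5

3.333


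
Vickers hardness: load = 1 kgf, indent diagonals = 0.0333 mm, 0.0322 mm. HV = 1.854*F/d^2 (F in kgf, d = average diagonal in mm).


d_avg = (0.0333+0.0322)/2 = 0.03275 mm
HV = 1.854*1/0.03275^2 = 1729

1729


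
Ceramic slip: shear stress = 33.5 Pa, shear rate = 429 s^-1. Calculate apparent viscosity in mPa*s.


eta = tau/gamma * 1000 = 33.5/429 * 1000 = 78.1 mPa*s

78.1


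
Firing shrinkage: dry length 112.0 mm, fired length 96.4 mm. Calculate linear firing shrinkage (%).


FS = (112.0 - 96.4) / 112.0 * 100 = 13.93%

13.93


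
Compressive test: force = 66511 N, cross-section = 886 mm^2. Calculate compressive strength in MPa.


CS = 66511 / 886 = 75.1 MPa

75.1


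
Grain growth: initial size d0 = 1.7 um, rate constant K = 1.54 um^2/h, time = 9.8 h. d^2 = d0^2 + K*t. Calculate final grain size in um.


d^2 = 1.7^2 + 1.54*9.8 = 17.982
d = sqrt(17.982) = 4.24 um

4.24


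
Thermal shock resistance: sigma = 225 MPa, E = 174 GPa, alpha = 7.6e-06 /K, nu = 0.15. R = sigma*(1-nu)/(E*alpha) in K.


R = 225*(1-0.15)/(174*1000*7.6e-06) = 145 K

145


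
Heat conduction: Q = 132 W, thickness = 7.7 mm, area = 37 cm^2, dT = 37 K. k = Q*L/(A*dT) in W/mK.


k = 132*7.7/1000/(37/10000*37) = 7.42 W/mK

7.42


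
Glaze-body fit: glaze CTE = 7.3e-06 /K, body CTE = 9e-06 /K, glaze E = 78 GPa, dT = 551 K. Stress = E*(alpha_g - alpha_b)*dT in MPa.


Stress = 78*1000*(7.3e-06 - 9e-06)*551 = -73.1 MPa

-73.1


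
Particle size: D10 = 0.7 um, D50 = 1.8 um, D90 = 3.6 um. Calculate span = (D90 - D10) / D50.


Span = (3.6 - 0.7) / 1.8 = 2.9 / 1.8 = 1.611

1.611


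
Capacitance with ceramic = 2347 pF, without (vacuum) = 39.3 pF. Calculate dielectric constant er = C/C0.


er = 2347 / 39.3 = 59.72

59.72


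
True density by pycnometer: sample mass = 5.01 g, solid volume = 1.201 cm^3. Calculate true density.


TD = 5.01 / 1.201 = 4.172 g/cm^3

4.172


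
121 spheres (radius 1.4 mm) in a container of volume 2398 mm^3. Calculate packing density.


V_sphere = 4/3*pi*1.4^3 = 11.494 mm^3
Total V = 121*11.494 = 1390.774 mm^3
PD = 1390.774 / 2398 = 0.58

0.58


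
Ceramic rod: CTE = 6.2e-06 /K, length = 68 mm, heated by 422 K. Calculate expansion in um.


dL = 6.2e-06 * 68 * 422 * 1000 = 177.915 um

177.915


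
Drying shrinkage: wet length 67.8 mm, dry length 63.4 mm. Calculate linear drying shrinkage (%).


DS = (67.8 - 63.4) / 67.8 * 100 = 6.49%

6.49


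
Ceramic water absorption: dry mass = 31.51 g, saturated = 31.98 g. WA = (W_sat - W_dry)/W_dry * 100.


WA = (31.98 - 31.51) / 31.51 * 100 = 1.49%

1.49


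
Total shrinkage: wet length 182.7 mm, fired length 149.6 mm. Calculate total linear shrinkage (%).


TS = (182.7 - 149.6) / 182.7 * 100 = 18.12%

18.12


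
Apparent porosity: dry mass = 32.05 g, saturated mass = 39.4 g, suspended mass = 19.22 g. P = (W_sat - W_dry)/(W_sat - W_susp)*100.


P = (39.4 - 32.05) / (39.4 - 19.22) * 100 = 7.35 / 20.18 * 100 = 36.4%

36.4


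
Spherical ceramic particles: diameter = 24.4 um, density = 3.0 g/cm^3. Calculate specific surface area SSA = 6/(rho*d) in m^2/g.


SSA = 6 / (3.0 * 24.4) = 0.082 m^2/g

0.082


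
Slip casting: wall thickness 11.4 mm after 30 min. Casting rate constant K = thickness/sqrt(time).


K = 11.4 / sqrt(30) = 11.4 / 5.4772 = 2.081 mm/min^0.5

2.081


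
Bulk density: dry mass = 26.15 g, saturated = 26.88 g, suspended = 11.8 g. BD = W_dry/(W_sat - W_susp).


BD = 26.15 / (26.88 - 11.8) = 26.15 / 15.08 = 1.734 g/cm^3

1.734


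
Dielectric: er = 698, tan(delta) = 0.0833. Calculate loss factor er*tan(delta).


Loss = 698 * 0.0833 = 58.143

58.143


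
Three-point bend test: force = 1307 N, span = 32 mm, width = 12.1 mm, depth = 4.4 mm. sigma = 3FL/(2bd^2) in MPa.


sigma = 3*1307*32/(2*12.1*4.4^2) = 267.8 MPa

267.8


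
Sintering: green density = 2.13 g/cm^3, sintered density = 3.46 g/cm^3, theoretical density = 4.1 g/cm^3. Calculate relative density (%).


Relative = 3.46 / 4.1 * 100 = 84.4%

84.4


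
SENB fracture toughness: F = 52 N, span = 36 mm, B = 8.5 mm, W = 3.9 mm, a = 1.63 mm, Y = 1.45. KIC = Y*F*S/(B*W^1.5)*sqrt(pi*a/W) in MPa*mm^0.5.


KIC = 1.45*52*36/(8.5*3.9^1.5)*sqrt(pi*1.63/3.9) = 47.51

47.51


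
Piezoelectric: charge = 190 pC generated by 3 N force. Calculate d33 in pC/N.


d33 = 190 / 3 = 63.3 pC/N

63.3


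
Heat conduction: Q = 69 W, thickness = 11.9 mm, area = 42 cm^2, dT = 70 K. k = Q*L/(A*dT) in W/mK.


k = 69*11.9/1000/(42/10000*70) = 2.79 W/mK

2.79


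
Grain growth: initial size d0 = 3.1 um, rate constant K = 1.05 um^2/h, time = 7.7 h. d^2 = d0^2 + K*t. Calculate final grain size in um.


d^2 = 3.1^2 + 1.05*7.7 = 17.695
d = sqrt(17.695) = 4.21 um

4.21


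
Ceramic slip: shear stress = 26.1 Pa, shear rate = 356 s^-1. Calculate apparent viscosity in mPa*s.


eta = tau/gamma * 1000 = 26.1/356 * 1000 = 73.3 mPa*s

73.3


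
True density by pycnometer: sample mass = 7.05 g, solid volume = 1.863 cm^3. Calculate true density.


TD = 7.05 / 1.863 = 3.784 g/cm^3

3.784


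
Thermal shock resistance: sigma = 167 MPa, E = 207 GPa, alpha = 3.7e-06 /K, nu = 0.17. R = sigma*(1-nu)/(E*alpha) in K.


R = 167*(1-0.17)/(207*1000*3.7e-06) = 181 K

181


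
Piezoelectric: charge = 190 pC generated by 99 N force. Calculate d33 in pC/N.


d33 = 190 / 99 = 1.9 pC/N

1.9


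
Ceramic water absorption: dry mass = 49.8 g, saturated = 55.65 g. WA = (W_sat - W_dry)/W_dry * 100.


WA = (55.65 - 49.8) / 49.8 * 100 = 11.75%

11.75


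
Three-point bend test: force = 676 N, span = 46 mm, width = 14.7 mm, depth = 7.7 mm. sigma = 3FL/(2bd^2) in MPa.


sigma = 3*676*46/(2*14.7*7.7^2) = 53.5 MPa

53.5


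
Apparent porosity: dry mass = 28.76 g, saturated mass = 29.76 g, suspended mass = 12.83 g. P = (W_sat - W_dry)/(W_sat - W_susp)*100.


P = (29.76 - 28.76) / (29.76 - 12.83) * 100 = 1.0 / 16.93 * 100 = 5.9%

5.9


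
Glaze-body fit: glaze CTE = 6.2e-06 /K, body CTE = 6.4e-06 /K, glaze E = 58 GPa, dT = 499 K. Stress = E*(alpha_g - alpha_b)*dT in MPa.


Stress = 58*1000*(6.2e-06 - 6.4e-06)*499 = -5.8 MPa

-5.8


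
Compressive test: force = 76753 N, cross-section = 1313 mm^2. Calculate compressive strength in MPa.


CS = 76753 / 1313 = 58.5 MPa

58.5


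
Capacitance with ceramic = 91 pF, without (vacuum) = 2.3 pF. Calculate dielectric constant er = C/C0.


er = 91 / 2.3 = 39.57

39.57


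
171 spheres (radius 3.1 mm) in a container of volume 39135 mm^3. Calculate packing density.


V_sphere = 4/3*pi*3.1^3 = 124.7882 mm^3
Total V = 171*124.7882 = 21338.7822 mm^3
PD = 21338.7822 / 39135 = 0.545

0.545


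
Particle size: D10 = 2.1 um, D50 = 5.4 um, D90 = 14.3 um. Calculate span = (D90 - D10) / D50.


Span = (14.3 - 2.1) / 5.4 = 12.2 / 5.4 = 2.259

2.259


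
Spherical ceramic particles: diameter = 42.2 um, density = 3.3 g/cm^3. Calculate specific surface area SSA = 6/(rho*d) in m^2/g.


SSA = 6 / (3.3 * 42.2) = 0.043 m^2/g

0.043


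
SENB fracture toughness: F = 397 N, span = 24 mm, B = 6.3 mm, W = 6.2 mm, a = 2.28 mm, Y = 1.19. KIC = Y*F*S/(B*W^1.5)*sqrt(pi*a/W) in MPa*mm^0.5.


KIC = 1.19*397*24/(6.3*6.2^1.5)*sqrt(pi*2.28/6.2) = 125.3

125.3


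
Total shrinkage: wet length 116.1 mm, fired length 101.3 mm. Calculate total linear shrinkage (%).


TS = (116.1 - 101.3) / 116.1 * 100 = 12.75%

12.75


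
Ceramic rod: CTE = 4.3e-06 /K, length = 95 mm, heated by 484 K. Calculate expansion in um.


dL = 4.3e-06 * 95 * 484 * 1000 = 197.714 um

197.714


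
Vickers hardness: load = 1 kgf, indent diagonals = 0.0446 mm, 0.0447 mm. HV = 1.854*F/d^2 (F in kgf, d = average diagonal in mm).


d_avg = (0.0446+0.0447)/2 = 0.04465 mm
HV = 1.854*1/0.04465^2 = 930

930


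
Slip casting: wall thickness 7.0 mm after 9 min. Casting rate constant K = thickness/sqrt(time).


K = 7.0 / sqrt(9) = 7.0 / 3.0 = 2.333 mm/min^0.5

2.333


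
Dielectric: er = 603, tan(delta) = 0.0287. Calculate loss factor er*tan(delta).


Loss = 603 * 0.0287 = 17.306

17.306


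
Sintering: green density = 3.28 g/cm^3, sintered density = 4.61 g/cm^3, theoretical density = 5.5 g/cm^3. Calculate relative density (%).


Relative = 4.61 / 5.5 * 100 = 83.8%

83.8


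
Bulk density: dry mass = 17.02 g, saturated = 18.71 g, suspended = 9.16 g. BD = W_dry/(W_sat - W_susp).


BD = 17.02 / (18.71 - 9.16) = 17.02 / 9.55 = 1.782 g/cm^3

1.782


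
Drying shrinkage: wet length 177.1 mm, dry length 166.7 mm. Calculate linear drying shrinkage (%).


DS = (177.1 - 166.7) / 177.1 * 100 = 5.87%

5.87


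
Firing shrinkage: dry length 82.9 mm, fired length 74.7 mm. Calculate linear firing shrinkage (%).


FS = (82.9 - 74.7) / 82.9 * 100 = 9.89%

9.89


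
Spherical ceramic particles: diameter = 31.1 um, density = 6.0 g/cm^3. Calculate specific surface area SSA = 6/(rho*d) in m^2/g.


SSA = 6 / (6.0 * 31.1) = 0.032 m^2/g

0.032


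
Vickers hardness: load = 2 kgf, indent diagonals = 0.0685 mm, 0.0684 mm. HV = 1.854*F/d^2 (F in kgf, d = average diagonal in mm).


d_avg = (0.0685+0.0684)/2 = 0.06845 mm
HV = 1.854*2/0.06845^2 = 791

791


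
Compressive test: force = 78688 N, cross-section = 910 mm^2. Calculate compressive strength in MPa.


CS = 78688 / 910 = 86.5 MPa

86.5


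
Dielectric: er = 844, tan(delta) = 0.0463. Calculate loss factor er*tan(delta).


Loss = 844 * 0.0463 = 39.077

39.077


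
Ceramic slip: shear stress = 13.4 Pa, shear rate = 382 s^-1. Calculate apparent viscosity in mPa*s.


eta = tau/gamma * 1000 = 13.4/382 * 1000 = 35.1 mPa*s

35.1


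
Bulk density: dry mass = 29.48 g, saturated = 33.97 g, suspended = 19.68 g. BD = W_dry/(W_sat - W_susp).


BD = 29.48 / (33.97 - 19.68) = 29.48 / 14.29 = 2.063 g/cm^3

2.063


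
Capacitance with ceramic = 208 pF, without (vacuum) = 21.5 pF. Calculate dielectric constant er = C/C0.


er = 208 / 21.5 = 9.67

9.67


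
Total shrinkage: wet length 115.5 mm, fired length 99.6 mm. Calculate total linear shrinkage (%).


TS = (115.5 - 99.6) / 115.5 * 100 = 13.77%

13.77


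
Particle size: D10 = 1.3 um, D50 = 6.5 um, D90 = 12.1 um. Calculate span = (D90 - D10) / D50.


Span = (12.1 - 1.3) / 6.5 = 10.8 / 6.5 = 1.662

1.662


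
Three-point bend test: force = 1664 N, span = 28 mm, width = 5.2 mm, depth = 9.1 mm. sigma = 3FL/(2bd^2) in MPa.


sigma = 3*1664*28/(2*5.2*9.1^2) = 162.3 MPa

162.3


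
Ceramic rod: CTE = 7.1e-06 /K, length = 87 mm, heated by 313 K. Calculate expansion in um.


dL = 7.1e-06 * 87 * 313 * 1000 = 193.34 um

193.34


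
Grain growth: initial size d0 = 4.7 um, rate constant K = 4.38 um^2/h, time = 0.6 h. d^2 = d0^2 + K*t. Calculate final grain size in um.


d^2 = 4.7^2 + 4.38*0.6 = 24.718
d = sqrt(24.718) = 4.97 um

4.97


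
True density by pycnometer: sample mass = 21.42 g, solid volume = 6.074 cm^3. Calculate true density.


TD = 21.42 / 6.074 = 3.527 g/cm^3

3.527


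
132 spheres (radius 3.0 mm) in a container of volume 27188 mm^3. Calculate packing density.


V_sphere = 4/3*pi*3.0^3 = 113.0973 mm^3
Total V = 132*113.0973 = 14928.8436 mm^3
PD = 14928.8436 / 27188 = 0.549

0.549


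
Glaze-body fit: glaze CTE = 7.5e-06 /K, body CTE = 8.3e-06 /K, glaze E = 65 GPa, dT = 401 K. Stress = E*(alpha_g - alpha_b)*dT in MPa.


Stress = 65*1000*(7.5e-06 - 8.3e-06)*401 = -20.9 MPa

-20.9


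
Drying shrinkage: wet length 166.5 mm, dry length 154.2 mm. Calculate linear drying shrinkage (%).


DS = (166.5 - 154.2) / 166.5 * 100 = 7.39%

7.39


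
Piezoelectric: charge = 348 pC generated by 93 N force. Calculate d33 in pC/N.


d33 = 348 / 93 = 3.7 pC/N

3.7


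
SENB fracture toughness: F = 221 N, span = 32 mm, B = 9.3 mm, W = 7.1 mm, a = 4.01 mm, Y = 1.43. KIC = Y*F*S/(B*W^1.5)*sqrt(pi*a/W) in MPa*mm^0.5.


KIC = 1.43*221*32/(9.3*7.1^1.5)*sqrt(pi*4.01/7.1) = 76.56

76.56


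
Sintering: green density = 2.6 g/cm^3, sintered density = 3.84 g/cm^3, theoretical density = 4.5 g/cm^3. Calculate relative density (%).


Relative = 3.84 / 4.5 * 100 = 85.3%

85.3


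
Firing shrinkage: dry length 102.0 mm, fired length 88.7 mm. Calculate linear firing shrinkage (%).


FS = (102.0 - 88.7) / 102.0 * 100 = 13.04%

13.04


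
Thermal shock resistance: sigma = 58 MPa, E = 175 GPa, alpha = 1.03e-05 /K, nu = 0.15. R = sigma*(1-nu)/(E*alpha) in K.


R = 58*(1-0.15)/(175*1000*1.03e-05) = 27 K

27


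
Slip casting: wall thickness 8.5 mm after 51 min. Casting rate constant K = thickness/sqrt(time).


K = 8.5 / sqrt(51) = 8.5 / 7.1414 = 1.19 mm/min^0.5

1.19


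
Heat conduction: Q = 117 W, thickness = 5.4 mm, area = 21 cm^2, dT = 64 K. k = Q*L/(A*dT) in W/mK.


k = 117*5.4/1000/(21/10000*64) = 4.7 W/mK

4.7


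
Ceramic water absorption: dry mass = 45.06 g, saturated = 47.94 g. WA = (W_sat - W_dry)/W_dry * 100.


WA = (47.94 - 45.06) / 45.06 * 100 = 6.39%

6.39


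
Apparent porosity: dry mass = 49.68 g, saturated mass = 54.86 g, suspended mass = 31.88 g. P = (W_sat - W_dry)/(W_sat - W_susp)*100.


P = (54.86 - 49.68) / (54.86 - 31.88) * 100 = 5.18 / 22.98 * 100 = 22.5%

22.5


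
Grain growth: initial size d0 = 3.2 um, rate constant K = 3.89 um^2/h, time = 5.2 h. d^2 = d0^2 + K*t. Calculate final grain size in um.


d^2 = 3.2^2 + 3.89*5.2 = 30.468
d = sqrt(30.468) = 5.52 um

5.52


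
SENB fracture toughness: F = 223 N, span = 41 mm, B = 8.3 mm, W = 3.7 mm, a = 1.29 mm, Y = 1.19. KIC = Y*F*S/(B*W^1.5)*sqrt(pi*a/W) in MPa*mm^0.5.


KIC = 1.19*223*41/(8.3*3.7^1.5)*sqrt(pi*1.29/3.7) = 192.76

192.76


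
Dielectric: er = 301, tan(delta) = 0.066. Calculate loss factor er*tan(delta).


Loss = 301 * 0.066 = 19.866

19.866


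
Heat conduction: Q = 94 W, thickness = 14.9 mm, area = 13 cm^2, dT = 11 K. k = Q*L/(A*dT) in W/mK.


k = 94*14.9/1000/(13/10000*11) = 97.94 W/mK

97.94


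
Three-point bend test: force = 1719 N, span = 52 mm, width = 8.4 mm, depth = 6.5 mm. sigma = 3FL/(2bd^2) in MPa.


sigma = 3*1719*52/(2*8.4*6.5^2) = 377.8 MPa

377.8


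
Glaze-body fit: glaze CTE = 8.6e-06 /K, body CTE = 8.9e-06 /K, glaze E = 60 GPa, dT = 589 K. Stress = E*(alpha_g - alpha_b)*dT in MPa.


Stress = 60*1000*(8.6e-06 - 8.9e-06)*589 = -10.6 MPa

-10.6


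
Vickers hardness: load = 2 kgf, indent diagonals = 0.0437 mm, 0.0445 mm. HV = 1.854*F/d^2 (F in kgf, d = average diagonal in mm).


d_avg = (0.0437+0.0445)/2 = 0.0441 mm
HV = 1.854*2/0.0441^2 = 1907

1907


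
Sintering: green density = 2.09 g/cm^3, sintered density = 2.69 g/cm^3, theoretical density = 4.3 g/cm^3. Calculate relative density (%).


Relative = 2.69 / 4.3 * 100 = 62.6%

62.6


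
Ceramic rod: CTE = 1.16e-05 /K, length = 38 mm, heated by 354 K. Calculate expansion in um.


dL = 1.16e-05 * 38 * 354 * 1000 = 156.043 um

156.043


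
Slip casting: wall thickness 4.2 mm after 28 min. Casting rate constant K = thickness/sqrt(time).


K = 4.2 / sqrt(28) = 4.2 / 5.2915 = 0.794 mm/min^0.5

0.794


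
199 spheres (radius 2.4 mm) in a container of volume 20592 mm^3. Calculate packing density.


V_sphere = 4/3*pi*2.4^3 = 57.9058 mm^3
Total V = 199*57.9058 = 11523.2542 mm^3
PD = 11523.2542 / 20592 = 0.56

0.56


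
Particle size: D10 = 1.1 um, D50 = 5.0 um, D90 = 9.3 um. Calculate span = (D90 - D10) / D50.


Span = (9.3 - 1.1) / 5.0 = 8.2 / 5.0 = 1.64

1.64


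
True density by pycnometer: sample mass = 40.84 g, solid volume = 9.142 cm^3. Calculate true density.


TD = 40.84 / 9.142 = 4.467 g/cm^3

4.467


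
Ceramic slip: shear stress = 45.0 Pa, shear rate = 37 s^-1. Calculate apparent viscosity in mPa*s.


eta = tau/gamma * 1000 = 45.0/37 * 1000 = 1216.2 mPa*s

1216.2


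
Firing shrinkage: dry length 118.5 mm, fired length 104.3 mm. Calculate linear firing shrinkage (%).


FS = (118.5 - 104.3) / 118.5 * 100 = 11.98%

11.98


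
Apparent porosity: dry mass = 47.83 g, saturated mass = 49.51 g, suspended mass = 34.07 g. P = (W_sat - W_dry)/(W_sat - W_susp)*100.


P = (49.51 - 47.83) / (49.51 - 34.07) * 100 = 1.68 / 15.44 * 100 = 10.9%

10.9


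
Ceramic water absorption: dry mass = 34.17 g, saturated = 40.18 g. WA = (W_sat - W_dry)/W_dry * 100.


WA = (40.18 - 34.17) / 34.17 * 100 = 17.59%

17.59


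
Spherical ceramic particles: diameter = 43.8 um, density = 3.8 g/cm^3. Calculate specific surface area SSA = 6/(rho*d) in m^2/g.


SSA = 6 / (3.8 * 43.8) = 0.036 m^2/g

0.036


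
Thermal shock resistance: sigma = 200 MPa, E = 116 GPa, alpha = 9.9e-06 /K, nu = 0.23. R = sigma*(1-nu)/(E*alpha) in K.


R = 200*(1-0.23)/(116*1000*9.9e-06) = 134 K

134


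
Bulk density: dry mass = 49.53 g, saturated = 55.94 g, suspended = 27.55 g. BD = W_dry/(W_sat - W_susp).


BD = 49.53 / (55.94 - 27.55) = 49.53 / 28.39 = 1.745 g/cm^3

1.745


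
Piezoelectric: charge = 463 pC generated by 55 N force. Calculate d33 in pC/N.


d33 = 463 / 55 = 8.4 pC/N

8.4


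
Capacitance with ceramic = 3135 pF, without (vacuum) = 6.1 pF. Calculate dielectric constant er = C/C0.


er = 3135 / 6.1 = 513.93

513.93


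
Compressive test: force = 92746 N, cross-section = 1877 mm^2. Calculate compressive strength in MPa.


CS = 92746 / 1877 = 49.4 MPa

49.4


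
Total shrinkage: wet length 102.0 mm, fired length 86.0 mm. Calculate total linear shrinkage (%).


TS = (102.0 - 86.0) / 102.0 * 100 = 15.69%

15.69
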